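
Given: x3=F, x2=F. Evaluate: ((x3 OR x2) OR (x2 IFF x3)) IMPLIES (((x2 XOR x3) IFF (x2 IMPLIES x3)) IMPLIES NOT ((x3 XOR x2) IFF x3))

x3 OR x2 = F OR F = F
x2 IFF x3 = F IFF F = T
(x3 OR x2) OR (x2 IFF x3) = F OR T = T
x2 XOR x3 = F XOR F = F
x2 IMPLIES x3 = F IMPLIES F = T
(x2 XOR x3) IFF (x2 IMPLIES x3) = F IFF T = F
x3 XOR x2 = F XOR F = F
(x3 XOR x2) IFF x3 = F IFF F = T
NOT ((x3 XOR x2) IFF x3) = NOT T = F
((x2 XOR x3) IFF (x2 IMPLIES x3)) IMPLIES NOT ((x3 XOR x2) IFF x3) = F IMPLIES F = T
((x3 OR x2) OR (x2 IFF x3)) IMPLIES (((x2 XOR x3) IFF (x2 IMPLIES x3)) IMPLIES NOT ((x3 XOR x2) IFF x3)) = T IMPLIES T = T

T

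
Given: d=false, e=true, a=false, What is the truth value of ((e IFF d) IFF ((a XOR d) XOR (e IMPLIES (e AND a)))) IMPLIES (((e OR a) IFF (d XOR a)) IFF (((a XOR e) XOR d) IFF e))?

e IFF d = true IFF false = false
a XOR d = false XOR false = false
e AND a = true AND false = false
e IMPLIES (e AND a) = true IMPLIES false = false
(a XOR d) XOR (e IMPLIES (e AND a)) = false XOR false = false
(e IFF d) IFF ((a XOR d) XOR (e IMPLIES (e AND a))) = false IFF false = true
e OR a = true OR false = true
d XOR a = false XOR false = false
(e OR a) IFF (d XOR a) = true IFF false = false
a XOR e = false XOR true = true
(a XOR e) XOR d = true XOR false = true
((a XOR e) XOR d) IFF e = true IFF true = true
((e OR a) IFF (d XOR a)) IFF (((a XOR e) XOR d) IFF e) = false IFF true = false
((e IFF d) IFF ((a XOR d) XOR (e IMPLIES (e AND a)))) IMPLIES (((e OR a) IFF (d XOR a)) IFF (((a XOR e) XOR d) IFF e)) = true IMPLIES false = false

false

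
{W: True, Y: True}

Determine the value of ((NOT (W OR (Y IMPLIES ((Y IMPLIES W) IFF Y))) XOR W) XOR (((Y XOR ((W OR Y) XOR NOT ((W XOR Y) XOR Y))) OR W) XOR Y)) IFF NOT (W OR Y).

Y IMPLIES W = True IMPLIES True = True
(Y IMPLIES W) IFF Y = True IFF True = True
Y IMPLIES ((Y IMPLIES W) IFF Y) = True IMPLIES True = True
W OR (Y IMPLIES ((Y IMPLIES W) IFF Y)) = True OR True = True
NOT (W OR (Y IMPLIES ((Y IMPLIES W) IFF Y))) = NOT True = False
NOT (W OR (Y IMPLIES ((Y IMPLIES W) IFF Y))) XOR W = False XOR True = True
W OR Y = True OR True = True
W XOR Y = True XOR True = False
(W XOR Y) XOR Y = False XOR True = True
NOT ((W XOR Y) XOR Y) = NOT True = False
(W OR Y) XOR NOT ((W XOR Y) XOR Y) = True XOR False = True
Y XOR ((W OR Y) XOR NOT ((W XOR Y) XOR Y)) = True XOR True = False
(Y XOR ((W OR Y) XOR NOT ((W XOR Y) XOR Y))) OR W = False OR True = True
((Y XOR ((W OR Y) XOR NOT ((W XOR Y) XOR Y))) OR W) XOR Y = True XOR True = False
(NOT (W OR (Y IMPLIES ((Y IMPLIES W) IFF Y))) XOR W) XOR (((Y XOR ((W OR Y) XOR NOT ((W XOR Y) XOR Y))) OR W) XOR Y) = True XOR False = True
W OR Y = True OR True = True
NOT (W OR Y) = NOT True = False
((NOT (W OR (Y IMPLIES ((Y IMPLIES W) IFF Y))) XOR W) XOR (((Y XOR ((W OR Y) XOR NOT ((W XOR Y) XOR Y))) OR W) XOR Y)) IFF NOT (W OR Y) = True IFF False = False

False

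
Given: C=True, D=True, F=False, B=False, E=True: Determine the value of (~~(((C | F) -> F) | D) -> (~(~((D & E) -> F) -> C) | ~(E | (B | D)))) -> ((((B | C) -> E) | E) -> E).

C | F = True | False = True
(C | F) -> F = True -> False = False
((C | F) -> F) | D = False | True = True
~(((C | F) -> F) | D) = ~True = False
~~(((C | F) -> F) | D) = ~False = True
D & E = True & True = True
(D & E) -> F = True -> False = False
~((D & E) -> F) = ~False = True
~((D & E) -> F) -> C = True -> True = True
~(~((D & E) -> F) -> C) = ~True = False
B | D = False | True = True
E | (B | D) = True | True = True
~(E | (B | D)) = ~True = False
~(~((D & E) -> F) -> C) | ~(E | (B | D)) = False | False = False
~~(((C | F) -> F) | D) -> (~(~((D & E) -> F) -> C) | ~(E | (B | D))) = True -> False = False
B | C = False | True = True
(B | C) -> E = True -> True = True
((B | C) -> E) | E = True | True = True
(((B | C) -> E) | E) -> E = True -> True = True
(~~(((C | F) -> F) | D) -> (~(~((D & E) -> F) -> C) | ~(E | (B | D)))) -> ((((B | C) -> E) | E) -> E) = False -> True = True

True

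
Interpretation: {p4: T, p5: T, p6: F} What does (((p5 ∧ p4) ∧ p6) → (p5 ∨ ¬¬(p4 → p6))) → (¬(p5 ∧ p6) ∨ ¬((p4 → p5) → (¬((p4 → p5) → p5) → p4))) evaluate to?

T

p5 ∧ p4 = T ∧ T = T
(p5 ∧ p4) ∧ p6 = T ∧ F = F
p4 → p6 = T → F = F
¬(p4 → p6) = ¬F = T
¬¬(p4 → p6) = ¬T = F
p5 ∨ ¬¬(p4 → p6) = T ∨ F = T
((p5 ∧ p4) ∧ p6) → (p5 ∨ ¬¬(p4 → p6)) = F → T = T
p5 ∧ p6 = T ∧ F = F
¬(p5 ∧ p6) = ¬F = T
p4 → p5 = T → T = T
p4 → p5 = T → T = T
(p4 → p5) → p5 = T → T = T
¬((p4 → p5) → p5) = ¬T = F
¬((p4 → p5) → p5) → p4 = F → T = T
(p4 → p5) → (¬((p4 → p5) → p5) → p4) = T → T = T
¬((p4 → p5) → (¬((p4 → p5) → p5) → p4)) = ¬T = F
¬(p5 ∧ p6) ∨ ¬((p4 → p5) → (¬((p4 → p5) → p5) → p4)) = T ∨ F = T
(((p5 ∧ p4) ∧ p6) → (p5 ∨ ¬¬(p4 → p6))) → (¬(p5 ∧ p6) ∨ ¬((p4 → p5) → (¬((p4 → p5) → p5) → p4))) = T → T = T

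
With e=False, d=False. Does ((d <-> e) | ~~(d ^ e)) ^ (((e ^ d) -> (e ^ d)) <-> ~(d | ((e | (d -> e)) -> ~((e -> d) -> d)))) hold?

True

d <-> e = False <-> False = True
d ^ e = False ^ False = False
~(d ^ e) = ~False = True
~~(d ^ e) = ~True = False
(d <-> e) | ~~(d ^ e) = True | False = True
e ^ d = False ^ False = False
e ^ d = False ^ False = False
(e ^ d) -> (e ^ d) = False -> False = True
d -> e = False -> False = True
e | (d -> e) = False | True = True
e -> d = False -> False = True
(e -> d) -> d = True -> False = False
~((e -> d) -> d) = ~False = True
(e | (d -> e)) -> ~((e -> d) -> d) = True -> True = True
d | ((e | (d -> e)) -> ~((e -> d) -> d)) = False | True = True
~(d | ((e | (d -> e)) -> ~((e -> d) -> d))) = ~True = False
((e ^ d) -> (e ^ d)) <-> ~(d | ((e | (d -> e)) -> ~((e -> d) -> d))) = True <-> False = False
((d <-> e) | ~~(d ^ e)) ^ (((e ^ d) -> (e ^ d)) <-> ~(d | ((e | (d -> e)) -> ~((e -> d) -> d)))) = True ^ False = True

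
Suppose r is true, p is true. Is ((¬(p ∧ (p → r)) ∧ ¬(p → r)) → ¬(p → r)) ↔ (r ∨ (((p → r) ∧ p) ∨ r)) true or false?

p → r = True → True = True
p ∧ (p → r) = True ∧ True = True
¬(p ∧ (p → r)) = ¬True = False
p → r = True → True = True
¬(p → r) = ¬True = False
¬(p ∧ (p → r)) ∧ ¬(p → r) = False ∧ False = False
p → r = True → True = True
¬(p → r) = ¬True = False
(¬(p ∧ (p → r)) ∧ ¬(p → r)) → ¬(p → r) = False → False = True
p → r = True → True = True
(p → r) ∧ p = True ∧ True = True
((p → r) ∧ p) ∨ r = True ∨ True = True
r ∨ (((p → r) ∧ p) ∨ r) = True ∨ True = True
((¬(p ∧ (p → r)) ∧ ¬(p → r)) → ¬(p → r)) ↔ (r ∨ (((p → r) ∧ p) ∨ r)) = True ↔ True = True

True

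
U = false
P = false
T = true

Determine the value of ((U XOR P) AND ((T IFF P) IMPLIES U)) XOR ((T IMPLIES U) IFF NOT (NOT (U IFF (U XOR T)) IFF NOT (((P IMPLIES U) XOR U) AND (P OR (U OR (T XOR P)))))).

U XOR P = false XOR false = false
T IFF P = true IFF false = false
(T IFF P) IMPLIES U = false IMPLIES false = true
(U XOR P) AND ((T IFF P) IMPLIES U) = false AND true = false
T IMPLIES U = true IMPLIES false = false
U XOR T = false XOR true = true
U IFF (U XOR T) = false IFF true = false
NOT (U IFF (U XOR T)) = NOT false = true
P IMPLIES U = false IMPLIES false = true
(P IMPLIES U) XOR U = true XOR false = true
T XOR P = true XOR false = true
U OR (T XOR P) = false OR true = true
P OR (U OR (T XOR P)) = false OR true = true
((P IMPLIES U) XOR U) AND (P OR (U OR (T XOR P))) = true AND true = true
NOT (((P IMPLIES U) XOR U) AND (P OR (U OR (T XOR P)))) = NOT true = false
NOT (U IFF (U XOR T)) IFF NOT (((P IMPLIES U) XOR U) AND (P OR (U OR (T XOR P)))) = true IFF false = false
NOT (NOT (U IFF (U XOR T)) IFF NOT (((P IMPLIES U) XOR U) AND (P OR (U OR (T XOR P))))) = NOT false = true
(T IMPLIES U) IFF NOT (NOT (U IFF (U XOR T)) IFF NOT (((P IMPLIES U) XOR U) AND (P OR (U OR (T XOR P))))) = false IFF true = false
((U XOR P) AND ((T IFF P) IMPLIES U)) XOR ((T IMPLIES U) IFF NOT (NOT (U IFF (U XOR T)) IFF NOT (((P IMPLIES U) XOR U) AND (P OR (U OR (T XOR P)))))) = false XOR false = false

false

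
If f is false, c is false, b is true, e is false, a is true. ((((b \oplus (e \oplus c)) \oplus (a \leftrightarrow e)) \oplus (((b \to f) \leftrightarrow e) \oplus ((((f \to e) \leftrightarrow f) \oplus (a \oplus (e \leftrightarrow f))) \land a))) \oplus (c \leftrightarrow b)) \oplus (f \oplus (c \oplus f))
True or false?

\text{False}

e \oplus c = \text{False} \oplus \text{False} = \text{False}
b \oplus (e \oplus c) = \text{True} \oplus \text{False} = \text{True}
a \leftrightarrow e = \text{True} \leftrightarrow \text{False} = \text{False}
(b \oplus (e \oplus c)) \oplus (a \leftrightarrow e) = \text{True} \oplus \text{False} = \text{True}
b \to f = \text{True} \to \text{False} = \text{False}
(b \to f) \leftrightarrow e = \text{False} \leftrightarrow \text{False} = \text{True}
f \to e = \text{False} \to \text{False} = \text{True}
(f \to e) \leftrightarrow f = \text{True} \leftrightarrow \text{False} = \text{False}
e \leftrightarrow f = \text{False} \leftrightarrow \text{False} = \text{True}
a \oplus (e \leftrightarrow f) = \text{True} \oplus \text{True} = \text{False}
((f \to e) \leftrightarrow f) \oplus (a \oplus (e \leftrightarrow f)) = \text{False} \oplus \text{False} = \text{False}
(((f \to e) \leftrightarrow f) \oplus (a \oplus (e \leftrightarrow f))) \land a = \text{False} \land \text{True} = \text{False}
((b \to f) \leftrightarrow e) \oplus ((((f \to e) \leftrightarrow f) \oplus (a \oplus (e \leftrightarrow f))) \land a) = \text{True} \oplus \text{False} = \text{True}
((b \oplus (e \oplus c)) \oplus (a \leftrightarrow e)) \oplus (((b \to f) \leftrightarrow e) \oplus ((((f \to e) \leftrightarrow f) \oplus (a \oplus (e \leftrightarrow f))) \land a)) = \text{True} \oplus \text{True} = \text{False}
c \leftrightarrow b = \text{False} \leftrightarrow \text{True} = \text{False}
(((b \oplus (e \oplus c)) \oplus (a \leftrightarrow e)) \oplus (((b \to f) \leftrightarrow e) \oplus ((((f \to e) \leftrightarrow f) \oplus (a \oplus (e \leftrightarrow f))) \land a))) \oplus (c \leftrightarrow b) = \text{False} \oplus \text{False} = \text{False}
c \oplus f = \text{False} \oplus \text{False} = \text{False}
f \oplus (c \oplus f) = \text{False} \oplus \text{False} = \text{False}
((((b \oplus (e \oplus c)) \oplus (a \leftrightarrow e)) \oplus (((b \to f) \leftrightarrow e) \oplus ((((f \to e) \leftrightarrow f) \oplus (a \oplus (e \leftrightarrow f))) \land a))) \oplus (c \leftrightarrow b)) \oplus (f \oplus (c \oplus f)) = \text{False} \oplus \text{False} = \text{False}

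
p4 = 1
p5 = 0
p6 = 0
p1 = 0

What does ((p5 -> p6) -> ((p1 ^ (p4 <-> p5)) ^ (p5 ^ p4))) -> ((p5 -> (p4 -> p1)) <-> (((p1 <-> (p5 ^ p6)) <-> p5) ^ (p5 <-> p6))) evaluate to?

1

p5 -> p6 = 0 -> 0 = 1
p4 <-> p5 = 1 <-> 0 = 0
p1 ^ (p4 <-> p5) = 0 ^ 0 = 0
p5 ^ p4 = 0 ^ 1 = 1
(p1 ^ (p4 <-> p5)) ^ (p5 ^ p4) = 0 ^ 1 = 1
(p5 -> p6) -> ((p1 ^ (p4 <-> p5)) ^ (p5 ^ p4)) = 1 -> 1 = 1
p4 -> p1 = 1 -> 0 = 0
p5 -> (p4 -> p1) = 0 -> 0 = 1
p5 ^ p6 = 0 ^ 0 = 0
p1 <-> (p5 ^ p6) = 0 <-> 0 = 1
(p1 <-> (p5 ^ p6)) <-> p5 = 1 <-> 0 = 0
p5 <-> p6 = 0 <-> 0 = 1
((p1 <-> (p5 ^ p6)) <-> p5) ^ (p5 <-> p6) = 0 ^ 1 = 1
(p5 -> (p4 -> p1)) <-> (((p1 <-> (p5 ^ p6)) <-> p5) ^ (p5 <-> p6)) = 1 <-> 1 = 1
((p5 -> p6) -> ((p1 ^ (p4 <-> p5)) ^ (p5 ^ p4))) -> ((p5 -> (p4 -> p1)) <-> (((p1 <-> (p5 ^ p6)) <-> p5) ^ (p5 <-> p6))) = 1 -> 1 = 1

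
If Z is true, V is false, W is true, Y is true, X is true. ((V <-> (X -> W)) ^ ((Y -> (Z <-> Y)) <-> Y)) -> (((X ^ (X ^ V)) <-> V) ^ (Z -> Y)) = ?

X -> W = 1 -> 1 = 1
V <-> (X -> W) = 0 <-> 1 = 0
Z <-> Y = 1 <-> 1 = 1
Y -> (Z <-> Y) = 1 -> 1 = 1
(Y -> (Z <-> Y)) <-> Y = 1 <-> 1 = 1
(V <-> (X -> W)) ^ ((Y -> (Z <-> Y)) <-> Y) = 0 ^ 1 = 1
X ^ V = 1 ^ 0 = 1
X ^ (X ^ V) = 1 ^ 1 = 0
(X ^ (X ^ V)) <-> V = 0 <-> 0 = 1
Z -> Y = 1 -> 1 = 1
((X ^ (X ^ V)) <-> V) ^ (Z -> Y) = 1 ^ 1 = 0
((V <-> (X -> W)) ^ ((Y -> (Z <-> Y)) <-> Y)) -> (((X ^ (X ^ V)) <-> V) ^ (Z -> Y)) = 1 -> 0 = 0

0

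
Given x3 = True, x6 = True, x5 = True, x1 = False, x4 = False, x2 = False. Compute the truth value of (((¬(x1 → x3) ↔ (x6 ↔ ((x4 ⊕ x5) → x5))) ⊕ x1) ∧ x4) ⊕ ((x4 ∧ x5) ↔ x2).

True

x1 → x3 = False → True = True
¬(x1 → x3) = ¬True = False
x4 ⊕ x5 = False ⊕ True = True
(x4 ⊕ x5) → x5 = True → True = True
x6 ↔ ((x4 ⊕ x5) → x5) = True ↔ True = True
¬(x1 → x3) ↔ (x6 ↔ ((x4 ⊕ x5) → x5)) = False ↔ True = False
(¬(x1 → x3) ↔ (x6 ↔ ((x4 ⊕ x5) → x5))) ⊕ x1 = False ⊕ False = False
((¬(x1 → x3) ↔ (x6 ↔ ((x4 ⊕ x5) → x5))) ⊕ x1) ∧ x4 = False ∧ False = False
x4 ∧ x5 = False ∧ True = False
(x4 ∧ x5) ↔ x2 = False ↔ False = True
(((¬(x1 → x3) ↔ (x6 ↔ ((x4 ⊕ x5) → x5))) ⊕ x1) ∧ x4) ⊕ ((x4 ∧ x5) ↔ x2) = False ⊕ True = True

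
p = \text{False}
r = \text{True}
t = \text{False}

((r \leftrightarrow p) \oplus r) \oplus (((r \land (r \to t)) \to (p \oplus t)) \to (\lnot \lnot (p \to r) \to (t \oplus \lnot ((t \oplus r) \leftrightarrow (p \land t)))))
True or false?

\text{False}

Substituting p=\text{False}, r=\text{True}, t=\text{False}:
r \leftrightarrow p = \text{True} \leftrightarrow \text{False} = \text{False}
(r \leftrightarrow p) \oplus r = \text{False} \oplus \text{True} = \text{True}
r \to t = \text{True} \to \text{False} = \text{False}
r \land (r \to t) = \text{True} \land \text{False} = \text{False}
p \oplus t = \text{False} \oplus \text{False} = \text{False}
(r \land (r \to t)) \to (p \oplus t) = \text{False} \to \text{False} = \text{True}
p \to r = \text{False} \to \text{True} = \text{True}
\lnot (p \to r) = \lnot \text{True} = \text{False}
\lnot \lnot (p \to r) = \lnot \text{False} = \text{True}
t \oplus r = \text{False} \oplus \text{True} = \text{True}
p \land t = \text{False} \land \text{False} = \text{False}
(t \oplus r) \leftrightarrow (p \land t) = \text{True} \leftrightarrow \text{False} = \text{False}
\lnot ((t \oplus r) \leftrightarrow (p \land t)) = \lnot \text{False} = \text{True}
t \oplus \lnot ((t \oplus r) \leftrightarrow (p \land t)) = \text{False} \oplus \text{True} = \text{True}
\lnot \lnot (p \to r) \to (t \oplus \lnot ((t \oplus r) \leftrightarrow (p \land t))) = \text{True} \to \text{True} = \text{True}
((r \land (r \to t)) \to (p \oplus t)) \to (\lnot \lnot (p \to r) \to (t \oplus \lnot ((t \oplus r) \leftrightarrow (p \land t)))) = \text{True} \to \text{True} = \text{True}
((r \leftrightarrow p) \oplus r) \oplus (((r \land (r \to t)) \to (p \oplus t)) \to (\lnot \lnot (p \to r) \to (t \oplus \lnot ((t \oplus r) \leftrightarrow (p \land t))))) = \text{True} \oplus \text{True} = \text{False}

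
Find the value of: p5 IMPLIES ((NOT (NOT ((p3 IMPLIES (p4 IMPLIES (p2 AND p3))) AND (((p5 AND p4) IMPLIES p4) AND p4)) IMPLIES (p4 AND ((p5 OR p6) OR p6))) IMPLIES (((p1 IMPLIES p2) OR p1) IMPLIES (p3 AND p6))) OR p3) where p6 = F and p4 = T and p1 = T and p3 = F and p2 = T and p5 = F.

p2 AND p3 = T AND F = F
p4 IMPLIES (p2 AND p3) = T IMPLIES F = F
p3 IMPLIES (p4 IMPLIES (p2 AND p3)) = F IMPLIES F = T
p5 AND p4 = F AND T = F
(p5 AND p4) IMPLIES p4 = F IMPLIES T = T
((p5 AND p4) IMPLIES p4) AND p4 = T AND T = T
(p3 IMPLIES (p4 IMPLIES (p2 AND p3))) AND (((p5 AND p4) IMPLIES p4) AND p4) = T AND T = T
NOT ((p3 IMPLIES (p4 IMPLIES (p2 AND p3))) AND (((p5 AND p4) IMPLIES p4) AND p4)) = NOT T = F
p5 OR p6 = F OR F = F
(p5 OR p6) OR p6 = F OR F = F
p4 AND ((p5 OR p6) OR p6) = T AND F = F
NOT ((p3 IMPLIES (p4 IMPLIES (p2 AND p3))) AND (((p5 AND p4) IMPLIES p4) AND p4)) IMPLIES (p4 AND ((p5 OR p6) OR p6)) = F IMPLIES F = T
NOT (NOT ((p3 IMPLIES (p4 IMPLIES (p2 AND p3))) AND (((p5 AND p4) IMPLIES p4) AND p4)) IMPLIES (p4 AND ((p5 OR p6) OR p6))) = NOT T = F
p1 IMPLIES p2 = T IMPLIES T = T
(p1 IMPLIES p2) OR p1 = T OR T = T
p3 AND p6 = F AND F = F
((p1 IMPLIES p2) OR p1) IMPLIES (p3 AND p6) = T IMPLIES F = F
NOT (NOT ((p3 IMPLIES (p4 IMPLIES (p2 AND p3))) AND (((p5 AND p4) IMPLIES p4) AND p4)) IMPLIES (p4 AND ((p5 OR p6) OR p6))) IMPLIES (((p1 IMPLIES p2) OR p1) IMPLIES (p3 AND p6)) = F IMPLIES F = T
(NOT (NOT ((p3 IMPLIES (p4 IMPLIES (p2 AND p3))) AND (((p5 AND p4) IMPLIES p4) AND p4)) IMPLIES (p4 AND ((p5 OR p6) OR p6))) IMPLIES (((p1 IMPLIES p2) OR p1) IMPLIES (p3 AND p6))) OR p3 = T OR F = T
p5 IMPLIES ((NOT (NOT ((p3 IMPLIES (p4 IMPLIES (p2 AND p3))) AND (((p5 AND p4) IMPLIES p4) AND p4)) IMPLIES (p4 AND ((p5 OR p6) OR p6))) IMPLIES (((p1 IMPLIES p2) OR p1) IMPLIES (p3 AND p6))) OR p3) = F IMPLIES T = T

T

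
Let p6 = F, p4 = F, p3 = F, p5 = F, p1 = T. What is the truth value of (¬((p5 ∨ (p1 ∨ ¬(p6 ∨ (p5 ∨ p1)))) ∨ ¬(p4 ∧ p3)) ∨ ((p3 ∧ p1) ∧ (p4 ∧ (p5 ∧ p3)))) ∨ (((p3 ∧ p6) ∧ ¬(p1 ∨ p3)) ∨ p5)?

p5 ∨ p1 = F ∨ T = T
p6 ∨ (p5 ∨ p1) = F ∨ T = T
¬(p6 ∨ (p5 ∨ p1)) = ¬T = F
p1 ∨ ¬(p6 ∨ (p5 ∨ p1)) = T ∨ F = T
p5 ∨ (p1 ∨ ¬(p6 ∨ (p5 ∨ p1))) = F ∨ T = T
p4 ∧ p3 = F ∧ F = F
¬(p4 ∧ p3) = ¬F = T
(p5 ∨ (p1 ∨ ¬(p6 ∨ (p5 ∨ p1)))) ∨ ¬(p4 ∧ p3) = T ∨ T = T
¬((p5 ∨ (p1 ∨ ¬(p6 ∨ (p5 ∨ p1)))) ∨ ¬(p4 ∧ p3)) = ¬T = F
p3 ∧ p1 = F ∧ T = F
p5 ∧ p3 = F ∧ F = F
p4 ∧ (p5 ∧ p3) = F ∧ F = F
(p3 ∧ p1) ∧ (p4 ∧ (p5 ∧ p3)) = F ∧ F = F
¬((p5 ∨ (p1 ∨ ¬(p6 ∨ (p5 ∨ p1)))) ∨ ¬(p4 ∧ p3)) ∨ ((p3 ∧ p1) ∧ (p4 ∧ (p5 ∧ p3))) = F ∨ F = F
p3 ∧ p6 = F ∧ F = F
p1 ∨ p3 = T ∨ F = T
¬(p1 ∨ p3) = ¬T = F
(p3 ∧ p6) ∧ ¬(p1 ∨ p3) = F ∧ F = F
((p3 ∧ p6) ∧ ¬(p1 ∨ p3)) ∨ p5 = F ∨ F = F
(¬((p5 ∨ (p1 ∨ ¬(p6 ∨ (p5 ∨ p1)))) ∨ ¬(p4 ∧ p3)) ∨ ((p3 ∧ p1) ∧ (p4 ∧ (p5 ∧ p3)))) ∨ (((p3 ∧ p6) ∧ ¬(p1 ∨ p3)) ∨ p5) = F ∨ F = F

F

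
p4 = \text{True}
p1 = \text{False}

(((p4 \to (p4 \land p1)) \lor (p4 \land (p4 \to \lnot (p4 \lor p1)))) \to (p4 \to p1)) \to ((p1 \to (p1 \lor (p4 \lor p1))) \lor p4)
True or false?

p4 \land p1 = \text{True} \land \text{False} = \text{False}
p4 \to (p4 \land p1) = \text{True} \to \text{False} = \text{False}
p4 \lor p1 = \text{True} \lor \text{False} = \text{True}
\lnot (p4 \lor p1) = \lnot \text{True} = \text{False}
p4 \to \lnot (p4 \lor p1) = \text{True} \to \text{False} = \text{False}
p4 \land (p4 \to \lnot (p4 \lor p1)) = \text{True} \land \text{False} = \text{False}
(p4 \to (p4 \land p1)) \lor (p4 \land (p4 \to \lnot (p4 \lor p1))) = \text{False} \lor \text{False} = \text{False}
p4 \to p1 = \text{True} \to \text{False} = \text{False}
((p4 \to (p4 \land p1)) \lor (p4 \land (p4 \to \lnot (p4 \lor p1)))) \to (p4 \to p1) = \text{False} \to \text{False} = \text{True}
p4 \lor p1 = \text{True} \lor \text{False} = \text{True}
p1 \lor (p4 \lor p1) = \text{False} \lor \text{True} = \text{True}
p1 \to (p1 \lor (p4 \lor p1)) = \text{False} \to \text{True} = \text{True}
(p1 \to (p1 \lor (p4 \lor p1))) \lor p4 = \text{True} \lor \text{True} = \text{True}
(((p4 \to (p4 \land p1)) \lor (p4 \land (p4 \to \lnot (p4 \lor p1)))) \to (p4 \to p1)) \to ((p1 \to (p1 \lor (p4 \lor p1))) \lor p4) = \text{True} \to \text{True} = \text{True}

\text{True}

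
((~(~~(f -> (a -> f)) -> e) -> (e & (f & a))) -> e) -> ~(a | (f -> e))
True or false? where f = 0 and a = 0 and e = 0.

0

a -> f = 0 -> 0 = 1
f -> (a -> f) = 0 -> 1 = 1
~(f -> (a -> f)) = ~1 = 0
~~(f -> (a -> f)) = ~0 = 1
~~(f -> (a -> f)) -> e = 1 -> 0 = 0
~(~~(f -> (a -> f)) -> e) = ~0 = 1
f & a = 0 & 0 = 0
e & (f & a) = 0 & 0 = 0
~(~~(f -> (a -> f)) -> e) -> (e & (f & a)) = 1 -> 0 = 0
(~(~~(f -> (a -> f)) -> e) -> (e & (f & a))) -> e = 0 -> 0 = 1
f -> e = 0 -> 0 = 1
a | (f -> e) = 0 | 1 = 1
~(a | (f -> e)) = ~1 = 0
((~(~~(f -> (a -> f)) -> e) -> (e & (f & a))) -> e) -> ~(a | (f -> e)) = 1 -> 0 = 0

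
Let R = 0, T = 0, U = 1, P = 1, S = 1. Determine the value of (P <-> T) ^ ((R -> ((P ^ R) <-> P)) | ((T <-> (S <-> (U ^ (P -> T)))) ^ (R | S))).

P <-> T = 1 <-> 0 = 0
P ^ R = 1 ^ 0 = 1
(P ^ R) <-> P = 1 <-> 1 = 1
R -> ((P ^ R) <-> P) = 0 -> 1 = 1
P -> T = 1 -> 0 = 0
U ^ (P -> T) = 1 ^ 0 = 1
S <-> (U ^ (P -> T)) = 1 <-> 1 = 1
T <-> (S <-> (U ^ (P -> T))) = 0 <-> 1 = 0
R | S = 0 | 1 = 1
(T <-> (S <-> (U ^ (P -> T)))) ^ (R | S) = 0 ^ 1 = 1
(R -> ((P ^ R) <-> P)) | ((T <-> (S <-> (U ^ (P -> T)))) ^ (R | S)) = 1 | 1 = 1
(P <-> T) ^ ((R -> ((P ^ R) <-> P)) | ((T <-> (S <-> (U ^ (P -> T)))) ^ (R | S))) = 0 ^ 1 = 1

1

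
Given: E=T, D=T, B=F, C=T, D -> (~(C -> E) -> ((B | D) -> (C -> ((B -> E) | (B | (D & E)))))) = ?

Substituting E=T, D=T, B=F, C=T:
C -> E = T -> T = T
~(C -> E) = ~T = F
B | D = F | T = T
B -> E = F -> T = T
D & E = T & T = T
B | (D & E) = F | T = T
(B -> E) | (B | (D & E)) = T | T = T
C -> ((B -> E) | (B | (D & E))) = T -> T = T
(B | D) -> (C -> ((B -> E) | (B | (D & E)))) = T -> T = T
~(C -> E) -> ((B | D) -> (C -> ((B -> E) | (B | (D & E))))) = F -> T = T
D -> (~(C -> E) -> ((B | D) -> (C -> ((B -> E) | (B | (D & E)))))) = T -> T = T

T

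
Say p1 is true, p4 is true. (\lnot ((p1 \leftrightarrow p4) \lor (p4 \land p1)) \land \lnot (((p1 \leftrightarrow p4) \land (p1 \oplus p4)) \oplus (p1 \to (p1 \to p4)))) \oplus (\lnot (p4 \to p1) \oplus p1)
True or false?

p1 \leftrightarrow p4 = T \leftrightarrow T = T
p4 \land p1 = T \land T = T
(p1 \leftrightarrow p4) \lor (p4 \land p1) = T \lor T = T
\lnot ((p1 \leftrightarrow p4) \lor (p4 \land p1)) = \lnot T = F
p1 \leftrightarrow p4 = T \leftrightarrow T = T
p1 \oplus p4 = T \oplus T = F
(p1 \leftrightarrow p4) \land (p1 \oplus p4) = T \land F = F
p1 \to p4 = T \to T = T
p1 \to (p1 \to p4) = T \to T = T
((p1 \leftrightarrow p4) \land (p1 \oplus p4)) \oplus (p1 \to (p1 \to p4)) = F \oplus T = T
\lnot (((p1 \leftrightarrow p4) \land (p1 \oplus p4)) \oplus (p1 \to (p1 \to p4))) = \lnot T = F
\lnot ((p1 \leftrightarrow p4) \lor (p4 \land p1)) \land \lnot (((p1 \leftrightarrow p4) \land (p1 \oplus p4)) \oplus (p1 \to (p1 \to p4))) = F \land F = F
p4 \to p1 = T \to T = T
\lnot (p4 \to p1) = \lnot T = F
\lnot (p4 \to p1) \oplus p1 = F \oplus T = T
(\lnot ((p1 \leftrightarrow p4) \lor (p4 \land p1)) \land \lnot (((p1 \leftrightarrow p4) \land (p1 \oplus p4)) \oplus (p1 \to (p1 \to p4)))) \oplus (\lnot (p4 \to p1) \oplus p1) = F \oplus T = T

T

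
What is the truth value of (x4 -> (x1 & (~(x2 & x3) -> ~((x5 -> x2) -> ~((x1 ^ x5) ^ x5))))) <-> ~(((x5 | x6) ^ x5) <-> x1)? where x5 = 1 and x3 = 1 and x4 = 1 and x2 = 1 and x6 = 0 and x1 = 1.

x2 & x3 = 1 & 1 = 1
~(x2 & x3) = ~1 = 0
x5 -> x2 = 1 -> 1 = 1
x1 ^ x5 = 1 ^ 1 = 0
(x1 ^ x5) ^ x5 = 0 ^ 1 = 1
~((x1 ^ x5) ^ x5) = ~1 = 0
(x5 -> x2) -> ~((x1 ^ x5) ^ x5) = 1 -> 0 = 0
~((x5 -> x2) -> ~((x1 ^ x5) ^ x5)) = ~0 = 1
~(x2 & x3) -> ~((x5 -> x2) -> ~((x1 ^ x5) ^ x5)) = 0 -> 1 = 1
x1 & (~(x2 & x3) -> ~((x5 -> x2) -> ~((x1 ^ x5) ^ x5))) = 1 & 1 = 1
x4 -> (x1 & (~(x2 & x3) -> ~((x5 -> x2) -> ~((x1 ^ x5) ^ x5)))) = 1 -> 1 = 1
x5 | x6 = 1 | 0 = 1
(x5 | x6) ^ x5 = 1 ^ 1 = 0
((x5 | x6) ^ x5) <-> x1 = 0 <-> 1 = 0
~(((x5 | x6) ^ x5) <-> x1) = ~0 = 1
(x4 -> (x1 & (~(x2 & x3) -> ~((x5 -> x2) -> ~((x1 ^ x5) ^ x5))))) <-> ~(((x5 | x6) ^ x5) <-> x1) = 1 <-> 1 = 1

1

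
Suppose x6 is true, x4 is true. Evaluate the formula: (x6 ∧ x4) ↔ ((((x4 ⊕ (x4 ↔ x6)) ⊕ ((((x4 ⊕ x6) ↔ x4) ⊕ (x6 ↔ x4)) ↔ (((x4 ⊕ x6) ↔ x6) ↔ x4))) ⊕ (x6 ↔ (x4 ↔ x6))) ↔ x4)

x6 ∧ x4 = T ∧ T = T
x4 ↔ x6 = T ↔ T = T
x4 ⊕ (x4 ↔ x6) = T ⊕ T = F
x4 ⊕ x6 = T ⊕ T = F
(x4 ⊕ x6) ↔ x4 = F ↔ T = F
x6 ↔ x4 = T ↔ T = T
((x4 ⊕ x6) ↔ x4) ⊕ (x6 ↔ x4) = F ⊕ T = T
x4 ⊕ x6 = T ⊕ T = F
(x4 ⊕ x6) ↔ x6 = F ↔ T = F
((x4 ⊕ x6) ↔ x6) ↔ x4 = F ↔ T = F
(((x4 ⊕ x6) ↔ x4) ⊕ (x6 ↔ x4)) ↔ (((x4 ⊕ x6) ↔ x6) ↔ x4) = T ↔ F = F
(x4 ⊕ (x4 ↔ x6)) ⊕ ((((x4 ⊕ x6) ↔ x4) ⊕ (x6 ↔ x4)) ↔ (((x4 ⊕ x6) ↔ x6) ↔ x4)) = F ⊕ F = F
x4 ↔ x6 = T ↔ T = T
x6 ↔ (x4 ↔ x6) = T ↔ T = T
((x4 ⊕ (x4 ↔ x6)) ⊕ ((((x4 ⊕ x6) ↔ x4) ⊕ (x6 ↔ x4)) ↔ (((x4 ⊕ x6) ↔ x6) ↔ x4))) ⊕ (x6 ↔ (x4 ↔ x6)) = F ⊕ T = T
(((x4 ⊕ (x4 ↔ x6)) ⊕ ((((x4 ⊕ x6) ↔ x4) ⊕ (x6 ↔ x4)) ↔ (((x4 ⊕ x6) ↔ x6) ↔ x4))) ⊕ (x6 ↔ (x4 ↔ x6))) ↔ x4 = T ↔ T = T
(x6 ∧ x4) ↔ ((((x4 ⊕ (x4 ↔ x6)) ⊕ ((((x4 ⊕ x6) ↔ x4) ⊕ (x6 ↔ x4)) ↔ (((x4 ⊕ x6) ↔ x6) ↔ x4))) ⊕ (x6 ↔ (x4 ↔ x6))) ↔ x4) = T ↔ T = T

T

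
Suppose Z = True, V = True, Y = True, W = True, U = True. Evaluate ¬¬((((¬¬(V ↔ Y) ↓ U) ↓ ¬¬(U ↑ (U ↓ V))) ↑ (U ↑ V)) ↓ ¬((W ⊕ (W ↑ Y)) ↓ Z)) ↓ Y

V ↔ Y = True ↔ True = True
¬(V ↔ Y) = ¬True = False
¬¬(V ↔ Y) = ¬False = True
¬¬(V ↔ Y) ↓ U = True ↓ True = False
U ↓ V = True ↓ True = False
U ↑ (U ↓ V) = True ↑ False = True
¬(U ↑ (U ↓ V)) = ¬True = False
¬¬(U ↑ (U ↓ V)) = ¬False = True
(¬¬(V ↔ Y) ↓ U) ↓ ¬¬(U ↑ (U ↓ V)) = False ↓ True = False
U ↑ V = True ↑ True = False
((¬¬(V ↔ Y) ↓ U) ↓ ¬¬(U ↑ (U ↓ V))) ↑ (U ↑ V) = False ↑ False = True
W ↑ Y = True ↑ True = False
W ⊕ (W ↑ Y) = True ⊕ False = True
(W ⊕ (W ↑ Y)) ↓ Z = True ↓ True = False
¬((W ⊕ (W ↑ Y)) ↓ Z) = ¬False = True
(((¬¬(V ↔ Y) ↓ U) ↓ ¬¬(U ↑ (U ↓ V))) ↑ (U ↑ V)) ↓ ¬((W ⊕ (W ↑ Y)) ↓ Z) = True ↓ True = False
¬((((¬¬(V ↔ Y) ↓ U) ↓ ¬¬(U ↑ (U ↓ V))) ↑ (U ↑ V)) ↓ ¬((W ⊕ (W ↑ Y)) ↓ Z)) = ¬False = True
¬¬((((¬¬(V ↔ Y) ↓ U) ↓ ¬¬(U ↑ (U ↓ V))) ↑ (U ↑ V)) ↓ ¬((W ⊕ (W ↑ Y)) ↓ Z)) = ¬True = False
¬¬((((¬¬(V ↔ Y) ↓ U) ↓ ¬¬(U ↑ (U ↓ V))) ↑ (U ↑ V)) ↓ ¬((W ⊕ (W ↑ Y)) ↓ Z)) ↓ Y = False ↓ True = False

False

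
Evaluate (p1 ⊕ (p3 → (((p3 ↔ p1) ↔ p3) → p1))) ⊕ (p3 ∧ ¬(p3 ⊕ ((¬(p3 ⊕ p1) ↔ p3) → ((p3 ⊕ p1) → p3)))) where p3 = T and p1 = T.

T

p3 ↔ p1 = T ↔ T = T
(p3 ↔ p1) ↔ p3 = T ↔ T = T
((p3 ↔ p1) ↔ p3) → p1 = T → T = T
p3 → (((p3 ↔ p1) ↔ p3) → p1) = T → T = T
p1 ⊕ (p3 → (((p3 ↔ p1) ↔ p3) → p1)) = T ⊕ T = F
p3 ⊕ p1 = T ⊕ T = F
¬(p3 ⊕ p1) = ¬F = T
¬(p3 ⊕ p1) ↔ p3 = T ↔ T = T
p3 ⊕ p1 = T ⊕ T = F
(p3 ⊕ p1) → p3 = F → T = T
(¬(p3 ⊕ p1) ↔ p3) → ((p3 ⊕ p1) → p3) = T → T = T
p3 ⊕ ((¬(p3 ⊕ p1) ↔ p3) → ((p3 ⊕ p1) → p3)) = T ⊕ T = F
¬(p3 ⊕ ((¬(p3 ⊕ p1) ↔ p3) → ((p3 ⊕ p1) → p3))) = ¬F = T
p3 ∧ ¬(p3 ⊕ ((¬(p3 ⊕ p1) ↔ p3) → ((p3 ⊕ p1) → p3))) = T ∧ T = T
(p1 ⊕ (p3 → (((p3 ↔ p1) ↔ p3) → p1))) ⊕ (p3 ∧ ¬(p3 ⊕ ((¬(p3 ⊕ p1) ↔ p3) → ((p3 ⊕ p1) → p3)))) = F ⊕ T = T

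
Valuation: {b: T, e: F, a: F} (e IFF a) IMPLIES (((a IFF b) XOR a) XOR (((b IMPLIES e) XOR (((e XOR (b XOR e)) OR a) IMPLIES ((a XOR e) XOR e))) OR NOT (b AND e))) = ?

T

e IFF a = F IFF F = T
a IFF b = F IFF T = F
(a IFF b) XOR a = F XOR F = F
b IMPLIES e = T IMPLIES F = F
b XOR e = T XOR F = T
e XOR (b XOR e) = F XOR T = T
(e XOR (b XOR e)) OR a = T OR F = T
a XOR e = F XOR F = F
(a XOR e) XOR e = F XOR F = F
((e XOR (b XOR e)) OR a) IMPLIES ((a XOR e) XOR e) = T IMPLIES F = F
(b IMPLIES e) XOR (((e XOR (b XOR e)) OR a) IMPLIES ((a XOR e) XOR e)) = F XOR F = F
b AND e = T AND F = F
NOT (b AND e) = NOT F = T
((b IMPLIES e) XOR (((e XOR (b XOR e)) OR a) IMPLIES ((a XOR e) XOR e))) OR NOT (b AND e) = F OR T = T
((a IFF b) XOR a) XOR (((b IMPLIES e) XOR (((e XOR (b XOR e)) OR a) IMPLIES ((a XOR e) XOR e))) OR NOT (b AND e)) = F XOR T = T
(e IFF a) IMPLIES (((a IFF b) XOR a) XOR (((b IMPLIES e) XOR (((e XOR (b XOR e)) OR a) IMPLIES ((a XOR e) XOR e))) OR NOT (b AND e))) = T IMPLIES T = T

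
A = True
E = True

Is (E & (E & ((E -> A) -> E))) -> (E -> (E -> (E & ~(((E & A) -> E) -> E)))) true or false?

False

E -> A = True -> True = True
(E -> A) -> E = True -> True = True
E & ((E -> A) -> E) = True & True = True
E & (E & ((E -> A) -> E)) = True & True = True
E & A = True & True = True
(E & A) -> E = True -> True = True
((E & A) -> E) -> E = True -> True = True
~(((E & A) -> E) -> E) = ~True = False
E & ~(((E & A) -> E) -> E) = True & False = False
E -> (E & ~(((E & A) -> E) -> E)) = True -> False = False
E -> (E -> (E & ~(((E & A) -> E) -> E))) = True -> False = False
(E & (E & ((E -> A) -> E))) -> (E -> (E -> (E & ~(((E & A) -> E) -> E)))) = True -> False = False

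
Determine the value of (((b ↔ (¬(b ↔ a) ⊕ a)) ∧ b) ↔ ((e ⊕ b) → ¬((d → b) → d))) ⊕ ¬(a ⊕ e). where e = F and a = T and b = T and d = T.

F

Substituting e=F, a=T, b=T, d=T:
b ↔ a = T ↔ T = T
¬(b ↔ a) = ¬T = F
¬(b ↔ a) ⊕ a = F ⊕ T = T
b ↔ (¬(b ↔ a) ⊕ a) = T ↔ T = T
(b ↔ (¬(b ↔ a) ⊕ a)) ∧ b = T ∧ T = T
e ⊕ b = F ⊕ T = T
d → b = T → T = T
(d → b) → d = T → T = T
¬((d → b) → d) = ¬T = F
(e ⊕ b) → ¬((d → b) → d) = T → F = F
((b ↔ (¬(b ↔ a) ⊕ a)) ∧ b) ↔ ((e ⊕ b) → ¬((d → b) → d)) = T ↔ F = F
a ⊕ e = T ⊕ F = T
¬(a ⊕ e) = ¬T = F
(((b ↔ (¬(b ↔ a) ⊕ a)) ∧ b) ↔ ((e ⊕ b) → ¬((d → b) → d))) ⊕ ¬(a ⊕ e) = F ⊕ F = F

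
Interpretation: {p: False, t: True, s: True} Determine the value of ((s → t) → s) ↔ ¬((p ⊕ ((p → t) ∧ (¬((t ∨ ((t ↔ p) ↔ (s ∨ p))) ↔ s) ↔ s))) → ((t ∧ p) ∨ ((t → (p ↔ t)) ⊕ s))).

False

s → t = True → True = True
(s → t) → s = True → True = True
p → t = False → True = True
t ↔ p = True ↔ False = False
s ∨ p = True ∨ False = True
(t ↔ p) ↔ (s ∨ p) = False ↔ True = False
t ∨ ((t ↔ p) ↔ (s ∨ p)) = True ∨ False = True
(t ∨ ((t ↔ p) ↔ (s ∨ p))) ↔ s = True ↔ True = True
¬((t ∨ ((t ↔ p) ↔ (s ∨ p))) ↔ s) = ¬True = False
¬((t ∨ ((t ↔ p) ↔ (s ∨ p))) ↔ s) ↔ s = False ↔ True = False
(p → t) ∧ (¬((t ∨ ((t ↔ p) ↔ (s ∨ p))) ↔ s) ↔ s) = True ∧ False = False
p ⊕ ((p → t) ∧ (¬((t ∨ ((t ↔ p) ↔ (s ∨ p))) ↔ s) ↔ s)) = False ⊕ False = False
t ∧ p = True ∧ False = False
p ↔ t = False ↔ True = False
t → (p ↔ t) = True → False = False
(t → (p ↔ t)) ⊕ s = False ⊕ True = True
(t ∧ p) ∨ ((t → (p ↔ t)) ⊕ s) = False ∨ True = True
(p ⊕ ((p → t) ∧ (¬((t ∨ ((t ↔ p) ↔ (s ∨ p))) ↔ s) ↔ s))) → ((t ∧ p) ∨ ((t → (p ↔ t)) ⊕ s)) = False → True = True
¬((p ⊕ ((p → t) ∧ (¬((t ∨ ((t ↔ p) ↔ (s ∨ p))) ↔ s) ↔ s))) → ((t ∧ p) ∨ ((t → (p ↔ t)) ⊕ s))) = ¬True = False
((s → t) → s) ↔ ¬((p ⊕ ((p → t) ∧ (¬((t ∨ ((t ↔ p) ↔ (s ∨ p))) ↔ s) ↔ s))) → ((t ∧ p) ∨ ((t → (p ↔ t)) ⊕ s))) = True ↔ False = False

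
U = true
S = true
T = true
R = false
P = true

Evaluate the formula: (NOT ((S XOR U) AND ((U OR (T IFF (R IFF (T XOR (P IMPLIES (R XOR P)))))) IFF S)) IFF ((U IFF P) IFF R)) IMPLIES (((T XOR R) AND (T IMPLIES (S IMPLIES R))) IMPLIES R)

true

S XOR U = true XOR true = false
R XOR P = false XOR true = true
P IMPLIES (R XOR P) = true IMPLIES true = true
T XOR (P IMPLIES (R XOR P)) = true XOR true = false
R IFF (T XOR (P IMPLIES (R XOR P))) = false IFF false = true
T IFF (R IFF (T XOR (P IMPLIES (R XOR P)))) = true IFF true = true
U OR (T IFF (R IFF (T XOR (P IMPLIES (R XOR P))))) = true OR true = true
(U OR (T IFF (R IFF (T XOR (P IMPLIES (R XOR P)))))) IFF S = true IFF true = true
(S XOR U) AND ((U OR (T IFF (R IFF (T XOR (P IMPLIES (R XOR P)))))) IFF S) = false AND true = false
NOT ((S XOR U) AND ((U OR (T IFF (R IFF (T XOR (P IMPLIES (R XOR P)))))) IFF S)) = NOT false = true
U IFF P = true IFF true = true
(U IFF P) IFF R = true IFF false = false
NOT ((S XOR U) AND ((U OR (T IFF (R IFF (T XOR (P IMPLIES (R XOR P)))))) IFF S)) IFF ((U IFF P) IFF R) = true IFF false = false
T XOR R = true XOR false = true
S IMPLIES R = true IMPLIES false = false
T IMPLIES (S IMPLIES R) = true IMPLIES false = false
(T XOR R) AND (T IMPLIES (S IMPLIES R)) = true AND false = false
((T XOR R) AND (T IMPLIES (S IMPLIES R))) IMPLIES R = false IMPLIES false = true
(NOT ((S XOR U) AND ((U OR (T IFF (R IFF (T XOR (P IMPLIES (R XOR P)))))) IFF S)) IFF ((U IFF P) IFF R)) IMPLIES (((T XOR R) AND (T IMPLIES (S IMPLIES R))) IMPLIES R) = false IMPLIES true = true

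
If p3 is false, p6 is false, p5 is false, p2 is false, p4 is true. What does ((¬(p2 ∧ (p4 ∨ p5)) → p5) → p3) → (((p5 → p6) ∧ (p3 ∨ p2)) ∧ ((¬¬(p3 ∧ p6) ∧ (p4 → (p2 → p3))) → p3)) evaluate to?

p4 ∨ p5 = True ∨ False = True
p2 ∧ (p4 ∨ p5) = False ∧ True = False
¬(p2 ∧ (p4 ∨ p5)) = ¬False = True
¬(p2 ∧ (p4 ∨ p5)) → p5 = True → False = False
(¬(p2 ∧ (p4 ∨ p5)) → p5) → p3 = False → False = True
p5 → p6 = False → False = True
p3 ∨ p2 = False ∨ False = False
(p5 → p6) ∧ (p3 ∨ p2) = True ∧ False = False
p3 ∧ p6 = False ∧ False = False
¬(p3 ∧ p6) = ¬False = True
¬¬(p3 ∧ p6) = ¬True = False
p2 → p3 = False → False = True
p4 → (p2 → p3) = True → True = True
¬¬(p3 ∧ p6) ∧ (p4 → (p2 → p3)) = False ∧ True = False
(¬¬(p3 ∧ p6) ∧ (p4 → (p2 → p3))) → p3 = False → False = True
((p5 → p6) ∧ (p3 ∨ p2)) ∧ ((¬¬(p3 ∧ p6) ∧ (p4 → (p2 → p3))) → p3) = False ∧ True = False
((¬(p2 ∧ (p4 ∨ p5)) → p5) → p3) → (((p5 → p6) ∧ (p3 ∨ p2)) ∧ ((¬¬(p3 ∧ p6) ∧ (p4 → (p2 → p3))) → p3)) = True → False = False

False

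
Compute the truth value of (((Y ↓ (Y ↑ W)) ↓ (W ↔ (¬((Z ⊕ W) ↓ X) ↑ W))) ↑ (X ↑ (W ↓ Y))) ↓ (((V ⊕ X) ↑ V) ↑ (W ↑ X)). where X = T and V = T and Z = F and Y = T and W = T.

Substituting X=T, V=T, Z=F, Y=T, W=T:
Y ↑ W = T ↑ T = F
Y ↓ (Y ↑ W) = T ↓ F = F
Z ⊕ W = F ⊕ T = T
(Z ⊕ W) ↓ X = T ↓ T = F
¬((Z ⊕ W) ↓ X) = ¬F = T
¬((Z ⊕ W) ↓ X) ↑ W = T ↑ T = F
W ↔ (¬((Z ⊕ W) ↓ X) ↑ W) = T ↔ F = F
(Y ↓ (Y ↑ W)) ↓ (W ↔ (¬((Z ⊕ W) ↓ X) ↑ W)) = F ↓ F = T
W ↓ Y = T ↓ T = F
X ↑ (W ↓ Y) = T ↑ F = T
((Y ↓ (Y ↑ W)) ↓ (W ↔ (¬((Z ⊕ W) ↓ X) ↑ W))) ↑ (X ↑ (W ↓ Y)) = T ↑ T = F
V ⊕ X = T ⊕ T = F
(V ⊕ X) ↑ V = F ↑ T = T
W ↑ X = T ↑ T = F
((V ⊕ X) ↑ V) ↑ (W ↑ X) = T ↑ F = T
(((Y ↓ (Y ↑ W)) ↓ (W ↔ (¬((Z ⊕ W) ↓ X) ↑ W))) ↑ (X ↑ (W ↓ Y))) ↓ (((V ⊕ X) ↑ V) ↑ (W ↑ X)) = F ↓ T = F

F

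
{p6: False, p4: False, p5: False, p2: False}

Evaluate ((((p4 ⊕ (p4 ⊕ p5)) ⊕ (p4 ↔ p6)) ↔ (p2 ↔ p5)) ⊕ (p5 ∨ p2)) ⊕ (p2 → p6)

False

p4 ⊕ p5 = False ⊕ False = False
p4 ⊕ (p4 ⊕ p5) = False ⊕ False = False
p4 ↔ p6 = False ↔ False = True
(p4 ⊕ (p4 ⊕ p5)) ⊕ (p4 ↔ p6) = False ⊕ True = True
p2 ↔ p5 = False ↔ False = True
((p4 ⊕ (p4 ⊕ p5)) ⊕ (p4 ↔ p6)) ↔ (p2 ↔ p5) = True ↔ True = True
p5 ∨ p2 = False ∨ False = False
(((p4 ⊕ (p4 ⊕ p5)) ⊕ (p4 ↔ p6)) ↔ (p2 ↔ p5)) ⊕ (p5 ∨ p2) = True ⊕ False = True
p2 → p6 = False → False = True
((((p4 ⊕ (p4 ⊕ p5)) ⊕ (p4 ↔ p6)) ↔ (p2 ↔ p5)) ⊕ (p5 ∨ p2)) ⊕ (p2 → p6) = True ⊕ True = False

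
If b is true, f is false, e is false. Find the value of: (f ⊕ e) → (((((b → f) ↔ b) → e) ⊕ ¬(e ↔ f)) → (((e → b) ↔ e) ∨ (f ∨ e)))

f ⊕ e = False ⊕ False = False
b → f = True → False = False
(b → f) ↔ b = False ↔ True = False
((b → f) ↔ b) → e = False → False = True
e ↔ f = False ↔ False = True
¬(e ↔ f) = ¬True = False
(((b → f) ↔ b) → e) ⊕ ¬(e ↔ f) = True ⊕ False = True
e → b = False → True = True
(e → b) ↔ e = True ↔ False = False
f ∨ e = False ∨ False = False
((e → b) ↔ e) ∨ (f ∨ e) = False ∨ False = False
((((b → f) ↔ b) → e) ⊕ ¬(e ↔ f)) → (((e → b) ↔ e) ∨ (f ∨ e)) = True → False = False
(f ⊕ e) → (((((b → f) ↔ b) → e) ⊕ ¬(e ↔ f)) → (((e → b) ↔ e) ∨ (f ∨ e))) = False → False = True

True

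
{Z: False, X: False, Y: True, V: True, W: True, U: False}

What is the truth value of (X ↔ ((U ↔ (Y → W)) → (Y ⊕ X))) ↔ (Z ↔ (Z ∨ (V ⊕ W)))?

Substituting Z=False, X=False, Y=True, V=True, W=True, U=False:
Y → W = True → True = True
U ↔ (Y → W) = False ↔ True = False
Y ⊕ X = True ⊕ False = True
(U ↔ (Y → W)) → (Y ⊕ X) = False → True = True
X ↔ ((U ↔ (Y → W)) → (Y ⊕ X)) = False ↔ True = False
V ⊕ W = True ⊕ True = False
Z ∨ (V ⊕ W) = False ∨ False = False
Z ↔ (Z ∨ (V ⊕ W)) = False ↔ False = True
(X ↔ ((U ↔ (Y → W)) → (Y ⊕ X))) ↔ (Z ↔ (Z ∨ (V ⊕ W))) = False ↔ True = False

False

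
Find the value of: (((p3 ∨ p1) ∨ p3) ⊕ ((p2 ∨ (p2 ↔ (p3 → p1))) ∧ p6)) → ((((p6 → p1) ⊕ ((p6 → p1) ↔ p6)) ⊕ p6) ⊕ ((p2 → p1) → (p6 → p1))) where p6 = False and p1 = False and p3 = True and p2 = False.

p3 ∨ p1 = True ∨ False = True
(p3 ∨ p1) ∨ p3 = True ∨ True = True
p3 → p1 = True → False = False
p2 ↔ (p3 → p1) = False ↔ False = True
p2 ∨ (p2 ↔ (p3 → p1)) = False ∨ True = True
(p2 ∨ (p2 ↔ (p3 → p1))) ∧ p6 = True ∧ False = False
((p3 ∨ p1) ∨ p3) ⊕ ((p2 ∨ (p2 ↔ (p3 → p1))) ∧ p6) = True ⊕ False = True
p6 → p1 = False → False = True
p6 → p1 = False → False = True
(p6 → p1) ↔ p6 = True ↔ False = False
(p6 → p1) ⊕ ((p6 → p1) ↔ p6) = True ⊕ False = True
((p6 → p1) ⊕ ((p6 → p1) ↔ p6)) ⊕ p6 = True ⊕ False = True
p2 → p1 = False → False = True
p6 → p1 = False → False = True
(p2 → p1) → (p6 → p1) = True → True = True
(((p6 → p1) ⊕ ((p6 → p1) ↔ p6)) ⊕ p6) ⊕ ((p2 → p1) → (p6 → p1)) = True ⊕ True = False
(((p3 ∨ p1) ∨ p3) ⊕ ((p2 ∨ (p2 ↔ (p3 → p1))) ∧ p6)) → ((((p6 → p1) ⊕ ((p6 → p1) ↔ p6)) ⊕ p6) ⊕ ((p2 → p1) → (p6 → p1))) = True → False = False

False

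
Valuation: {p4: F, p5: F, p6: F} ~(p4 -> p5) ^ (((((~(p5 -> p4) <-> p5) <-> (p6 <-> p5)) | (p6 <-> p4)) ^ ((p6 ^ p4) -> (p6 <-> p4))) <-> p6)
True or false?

p4 -> p5 = F -> F = T
~(p4 -> p5) = ~T = F
p5 -> p4 = F -> F = T
~(p5 -> p4) = ~T = F
~(p5 -> p4) <-> p5 = F <-> F = T
p6 <-> p5 = F <-> F = T
(~(p5 -> p4) <-> p5) <-> (p6 <-> p5) = T <-> T = T
p6 <-> p4 = F <-> F = T
((~(p5 -> p4) <-> p5) <-> (p6 <-> p5)) | (p6 <-> p4) = T | T = T
p6 ^ p4 = F ^ F = F
p6 <-> p4 = F <-> F = T
(p6 ^ p4) -> (p6 <-> p4) = F -> T = T
(((~(p5 -> p4) <-> p5) <-> (p6 <-> p5)) | (p6 <-> p4)) ^ ((p6 ^ p4) -> (p6 <-> p4)) = T ^ T = F
((((~(p5 -> p4) <-> p5) <-> (p6 <-> p5)) | (p6 <-> p4)) ^ ((p6 ^ p4) -> (p6 <-> p4))) <-> p6 = F <-> F = T
~(p4 -> p5) ^ (((((~(p5 -> p4) <-> p5) <-> (p6 <-> p5)) | (p6 <-> p4)) ^ ((p6 ^ p4) -> (p6 <-> p4))) <-> p6) = F ^ T = T

T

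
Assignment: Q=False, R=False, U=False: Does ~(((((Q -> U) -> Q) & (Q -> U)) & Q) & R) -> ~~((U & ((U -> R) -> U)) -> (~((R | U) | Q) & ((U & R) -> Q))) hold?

Q -> U = False -> False = True
(Q -> U) -> Q = True -> False = False
Q -> U = False -> False = True
((Q -> U) -> Q) & (Q -> U) = False & True = False
(((Q -> U) -> Q) & (Q -> U)) & Q = False & False = False
((((Q -> U) -> Q) & (Q -> U)) & Q) & R = False & False = False
~(((((Q -> U) -> Q) & (Q -> U)) & Q) & R) = ~False = True
U -> R = False -> False = True
(U -> R) -> U = True -> False = False
U & ((U -> R) -> U) = False & False = False
R | U = False | False = False
(R | U) | Q = False | False = False
~((R | U) | Q) = ~False = True
U & R = False & False = False
(U & R) -> Q = False -> False = True
~((R | U) | Q) & ((U & R) -> Q) = True & True = True
(U & ((U -> R) -> U)) -> (~((R | U) | Q) & ((U & R) -> Q)) = False -> True = True
~((U & ((U -> R) -> U)) -> (~((R | U) | Q) & ((U & R) -> Q))) = ~True = False
~~((U & ((U -> R) -> U)) -> (~((R | U) | Q) & ((U & R) -> Q))) = ~False = True
~(((((Q -> U) -> Q) & (Q -> U)) & Q) & R) -> ~~((U & ((U -> R) -> U)) -> (~((R | U) | Q) & ((U & R) -> Q))) = True -> True = True

True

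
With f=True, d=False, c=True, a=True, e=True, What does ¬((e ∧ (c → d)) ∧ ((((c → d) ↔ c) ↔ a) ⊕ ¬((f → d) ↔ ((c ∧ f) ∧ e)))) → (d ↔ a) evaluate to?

c → d = True → False = False
e ∧ (c → d) = True ∧ False = False
c → d = True → False = False
(c → d) ↔ c = False ↔ True = False
((c → d) ↔ c) ↔ a = False ↔ True = False
f → d = True → False = False
c ∧ f = True ∧ True = True
(c ∧ f) ∧ e = True ∧ True = True
(f → d) ↔ ((c ∧ f) ∧ e) = False ↔ True = False
¬((f → d) ↔ ((c ∧ f) ∧ e)) = ¬False = True
(((c → d) ↔ c) ↔ a) ⊕ ¬((f → d) ↔ ((c ∧ f) ∧ e)) = False ⊕ True = True
(e ∧ (c → d)) ∧ ((((c → d) ↔ c) ↔ a) ⊕ ¬((f → d) ↔ ((c ∧ f) ∧ e))) = False ∧ True = False
¬((e ∧ (c → d)) ∧ ((((c → d) ↔ c) ↔ a) ⊕ ¬((f → d) ↔ ((c ∧ f) ∧ e)))) = ¬False = True
d ↔ a = False ↔ True = False
¬((e ∧ (c → d)) ∧ ((((c → d) ↔ c) ↔ a) ⊕ ¬((f → d) ↔ ((c ∧ f) ∧ e)))) → (d ↔ a) = True → False = False

False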